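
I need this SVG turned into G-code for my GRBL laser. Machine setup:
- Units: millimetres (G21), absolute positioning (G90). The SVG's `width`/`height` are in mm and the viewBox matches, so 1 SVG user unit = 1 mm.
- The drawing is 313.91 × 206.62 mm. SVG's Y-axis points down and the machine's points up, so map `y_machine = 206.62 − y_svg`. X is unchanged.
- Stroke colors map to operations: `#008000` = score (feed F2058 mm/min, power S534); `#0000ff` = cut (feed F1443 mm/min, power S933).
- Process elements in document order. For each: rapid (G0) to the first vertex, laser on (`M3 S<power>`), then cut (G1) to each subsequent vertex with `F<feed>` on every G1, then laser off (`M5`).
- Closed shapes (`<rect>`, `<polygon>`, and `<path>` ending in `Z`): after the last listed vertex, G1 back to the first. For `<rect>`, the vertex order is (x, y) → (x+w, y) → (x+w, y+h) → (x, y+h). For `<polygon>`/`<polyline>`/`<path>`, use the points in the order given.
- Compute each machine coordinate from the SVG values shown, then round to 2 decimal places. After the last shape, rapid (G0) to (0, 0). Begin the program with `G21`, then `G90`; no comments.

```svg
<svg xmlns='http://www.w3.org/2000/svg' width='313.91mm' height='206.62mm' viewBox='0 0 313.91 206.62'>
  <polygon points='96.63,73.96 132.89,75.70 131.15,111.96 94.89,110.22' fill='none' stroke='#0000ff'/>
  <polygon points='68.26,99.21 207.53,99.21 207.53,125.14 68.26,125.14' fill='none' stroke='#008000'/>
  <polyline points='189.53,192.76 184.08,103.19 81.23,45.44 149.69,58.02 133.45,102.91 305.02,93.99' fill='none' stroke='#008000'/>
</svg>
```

viewBox `0 0 313.91 206.62` with mm width/height → 1 unit = 1 mm. Flip: y_m = 206.62 − y_svg.

**Shape 1** — `<polygon>` regular polygon, stroke `#0000ff` → cut (S933, F1443). Machine vertices: (96.63,132.66) → (132.89,130.92) → (131.15,94.66) → (94.89,96.40) → (96.63,132.66). Closed: final G1 returns to the first vertex.

**Shape 2** — `<polygon>` rectangle, stroke `#008000` → score (S534, F2058). Machine vertices: (68.26,107.41) → (207.53,107.41) → (207.53,81.48) → (68.26,81.48) → (68.26,107.41). Closed: final G1 returns to the first vertex.

**Shape 3** — `<polyline>` open polyline, stroke `#008000` → score (S534, F2058). Machine vertices: (189.53,13.86) → (184.08,103.43) → (81.23,161.18) → (149.69,148.60) → (133.45,103.71) → (305.02,112.63). Open path.

G21
G90
G0 X96.63 Y132.66
M3 S933
G1 X132.89 Y130.92 F1443
G1 X131.15 Y94.66 F1443
G1 X94.89 Y96.40 F1443
G1 X96.63 Y132.66 F1443
M5
G0 X68.26 Y107.41
M3 S534
G1 X207.53 Y107.41 F2058
G1 X207.53 Y81.48 F2058
G1 X68.26 Y81.48 F2058
G1 X68.26 Y107.41 F2058
M5
G0 X189.53 Y13.86
M3 S534
G1 X184.08 Y103.43 F2058
G1 X81.23 Y161.18 F2058
G1 X149.69 Y148.60 F2058
G1 X133.45 Y103.71 F2058
G1 X305.02 Y112.63 F2058
M5
G0 X0.00 Y0.00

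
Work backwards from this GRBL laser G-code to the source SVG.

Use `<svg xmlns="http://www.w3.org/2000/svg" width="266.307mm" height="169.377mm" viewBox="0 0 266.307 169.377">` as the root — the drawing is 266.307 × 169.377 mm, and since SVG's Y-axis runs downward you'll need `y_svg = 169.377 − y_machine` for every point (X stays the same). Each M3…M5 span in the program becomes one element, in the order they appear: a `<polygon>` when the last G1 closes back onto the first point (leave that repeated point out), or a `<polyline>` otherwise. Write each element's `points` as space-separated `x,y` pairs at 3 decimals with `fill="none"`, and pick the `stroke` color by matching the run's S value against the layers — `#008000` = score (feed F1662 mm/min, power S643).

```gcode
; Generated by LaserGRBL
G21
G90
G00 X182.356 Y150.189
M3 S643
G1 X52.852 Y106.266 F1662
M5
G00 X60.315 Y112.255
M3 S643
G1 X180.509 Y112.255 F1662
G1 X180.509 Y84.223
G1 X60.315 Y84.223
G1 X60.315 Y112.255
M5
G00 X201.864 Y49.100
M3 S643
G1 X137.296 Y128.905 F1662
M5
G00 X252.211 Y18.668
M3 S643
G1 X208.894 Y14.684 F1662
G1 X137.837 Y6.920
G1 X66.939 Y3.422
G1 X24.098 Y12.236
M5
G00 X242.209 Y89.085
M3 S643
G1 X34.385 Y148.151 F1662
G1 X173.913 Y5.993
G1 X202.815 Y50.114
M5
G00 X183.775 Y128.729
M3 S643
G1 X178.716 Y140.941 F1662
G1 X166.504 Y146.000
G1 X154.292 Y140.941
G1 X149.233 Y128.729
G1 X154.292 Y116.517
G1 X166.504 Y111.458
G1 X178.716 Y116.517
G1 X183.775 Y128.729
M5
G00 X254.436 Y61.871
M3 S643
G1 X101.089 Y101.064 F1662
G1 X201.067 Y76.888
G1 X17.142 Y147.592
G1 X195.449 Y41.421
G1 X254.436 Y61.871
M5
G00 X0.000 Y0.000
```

<svg xmlns="http://www.w3.org/2000/svg" width="266.307mm" height="169.377mm" viewBox="0 0 266.307 169.377">
  <polyline points="182.356,19.188 52.852,63.111" fill="none" stroke="#008000"/>
  <polygon points="60.315,57.122 180.509,57.122 180.509,85.154 60.315,85.154" fill="none" stroke="#008000"/>
  <polyline points="201.864,120.277 137.296,40.472" fill="none" stroke="#008000"/>
  <polyline points="252.211,150.709 208.894,154.693 137.837,162.457 66.939,165.955 24.098,157.141" fill="none" stroke="#008000"/>
  <polyline points="242.209,80.292 34.385,21.226 173.913,163.384 202.815,119.263" fill="none" stroke="#008000"/>
  <polygon points="183.775,40.648 178.716,28.436 166.504,23.377 154.292,28.436 149.233,40.648 154.292,52.860 166.504,57.919 178.716,52.860" fill="none" stroke="#008000"/>
  <polygon points="254.436,107.506 101.089,68.313 201.067,92.489 17.142,21.785 195.449,127.956" fill="none" stroke="#008000"/>
</svg>

Machine Y-up, SVG Y-down with viewBox height 169.377, so y_svg = 169.377 − y_machine; X carries over. Every run uses S643, so all elements get stroke `#008000` (score).

Run 1: The run is open, so emit a `<polyline>` with points (Y-flipped): 182.356,19.188 52.852,63.111.

Run 2: The run returns to its start, so emit a `<polygon>` with points (Y-flipped): 60.315,57.122 180.509,57.122 180.509,85.154 60.315,85.154.

Run 3: The run is open, so emit a `<polyline>` with points (Y-flipped): 201.864,120.277 137.296,40.472.

Run 4: The run is open, so emit a `<polyline>` with points (Y-flipped): 252.211,150.709 208.894,154.693 137.837,162.457 66.939,165.955 24.098,157.141.

Run 5: The run is open, so emit a `<polyline>` with points (Y-flipped): 242.209,80.292 34.385,21.226 173.913,163.384 202.815,119.263.

Run 6: The run returns to its start, so emit a `<polygon>` with points (Y-flipped): 183.775,40.648 178.716,28.436 166.504,23.377 154.292,28.436 149.233,40.648 154.292,52.860 166.504,57.919 178.716,52.860.

Run 7: The run returns to its start, so emit a `<polygon>` with points (Y-flipped): 254.436,107.506 101.089,68.313 201.067,92.489 17.142,21.785 195.449,127.956.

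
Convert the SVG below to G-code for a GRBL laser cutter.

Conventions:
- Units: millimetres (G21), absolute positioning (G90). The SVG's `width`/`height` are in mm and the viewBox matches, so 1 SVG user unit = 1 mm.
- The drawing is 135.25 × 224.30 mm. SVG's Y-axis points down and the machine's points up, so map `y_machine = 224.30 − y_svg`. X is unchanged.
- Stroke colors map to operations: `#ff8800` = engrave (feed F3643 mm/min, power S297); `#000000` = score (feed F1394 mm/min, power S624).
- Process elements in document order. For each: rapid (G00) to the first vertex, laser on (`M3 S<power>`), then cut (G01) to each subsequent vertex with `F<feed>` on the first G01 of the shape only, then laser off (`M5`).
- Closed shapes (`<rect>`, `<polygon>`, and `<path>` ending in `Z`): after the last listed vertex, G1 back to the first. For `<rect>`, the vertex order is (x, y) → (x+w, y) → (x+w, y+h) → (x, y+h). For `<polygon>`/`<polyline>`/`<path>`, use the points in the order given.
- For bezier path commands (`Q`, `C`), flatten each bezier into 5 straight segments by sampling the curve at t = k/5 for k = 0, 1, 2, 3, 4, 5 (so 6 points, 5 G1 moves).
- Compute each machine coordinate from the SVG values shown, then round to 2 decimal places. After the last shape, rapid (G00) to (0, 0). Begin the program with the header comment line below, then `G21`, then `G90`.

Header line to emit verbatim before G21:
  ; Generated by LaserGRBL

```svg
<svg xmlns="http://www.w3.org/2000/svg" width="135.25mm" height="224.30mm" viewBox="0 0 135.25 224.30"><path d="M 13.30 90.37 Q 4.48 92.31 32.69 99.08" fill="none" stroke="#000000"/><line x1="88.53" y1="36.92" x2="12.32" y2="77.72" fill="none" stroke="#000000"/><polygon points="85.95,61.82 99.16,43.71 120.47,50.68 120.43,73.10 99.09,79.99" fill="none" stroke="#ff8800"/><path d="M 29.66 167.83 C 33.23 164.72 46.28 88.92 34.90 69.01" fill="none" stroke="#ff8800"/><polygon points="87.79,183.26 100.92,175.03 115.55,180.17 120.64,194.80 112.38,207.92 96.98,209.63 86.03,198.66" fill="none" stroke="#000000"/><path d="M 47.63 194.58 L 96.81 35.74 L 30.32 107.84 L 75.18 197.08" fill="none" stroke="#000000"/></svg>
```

; Generated by LaserGRBL
G21
G90
G00 X13.30 Y133.93
M3 S624
G01 X11.25 Y132.96 F1394
G01 X12.17 Y131.61
G01 X16.05 Y129.86
G01 X22.89 Y127.73
G01 X32.69 Y125.22
M5
G00 X88.53 Y187.38
M3 S624
G01 X12.32 Y146.58 F1394
M5
G00 X85.95 Y162.48
M3 S297
G01 X99.16 Y180.59 F3643
G01 X120.47 Y173.62
G01 X120.43 Y151.20
G01 X99.09 Y144.31
G01 X85.95 Y162.48
M5
G00 X29.66 Y56.47
M3 S297
G01 X32.67 Y66.03 F3643
G01 X36.32 Y86.86
G01 X39.00 Y112.80
G01 X39.07 Y137.67
G01 X34.90 Y155.29
M5
G00 X87.79 Y41.04
M3 S624
G01 X100.92 Y49.27 F1394
G01 X115.55 Y44.13
G01 X120.64 Y29.50
G01 X112.38 Y16.38
G01 X96.98 Y14.67
G01 X86.03 Y25.64
G01 X87.79 Y41.04
M5
G00 X47.63 Y29.72
M3 S624
G01 X96.81 Y188.56 F1394
G01 X30.32 Y116.46
G01 X75.18 Y27.22
M5
G00 X0.00 Y0.00

1 u = 1 mm; y_m = 224.30 − y.

[1] `<path>` quadratic bezier, #000000→score S624 F1394: (13.30,133.93) → (11.25,132.96) → (12.17,131.61) → (16.05,129.86) → (22.89,127.73) → (32.69,125.22)

[2] `<line>` line segment, #000000→score S624 F1394: (88.53,187.38) → (12.32,146.58)

[3] `<polygon>` regular polygon, #ff8800→engrave S297 F3643: (85.95,162.48) → (99.16,180.59) → (120.47,173.62) → (120.43,151.20) → (99.09,144.31) → (85.95,162.48) (closed)

[4] `<path>` cubic bezier, #ff8800→engrave S297 F3643: (29.66,56.47) → (32.67,66.03) → (36.32,86.86) → (39.00,112.80) → (39.07,137.67) → (34.90,155.29)

[5] `<polygon>` regular polygon, #000000→score S624 F1394: (87.79,41.04) → (100.92,49.27) → (115.55,44.13) → (120.64,29.50) → (112.38,16.38) → (96.98,14.67) → (86.03,25.64) → (87.79,41.04) (closed)

[6] `<path>` open polyline, #000000→score S624 F1394: (47.63,29.72) → (96.81,188.56) → (30.32,116.46) → (75.18,27.22)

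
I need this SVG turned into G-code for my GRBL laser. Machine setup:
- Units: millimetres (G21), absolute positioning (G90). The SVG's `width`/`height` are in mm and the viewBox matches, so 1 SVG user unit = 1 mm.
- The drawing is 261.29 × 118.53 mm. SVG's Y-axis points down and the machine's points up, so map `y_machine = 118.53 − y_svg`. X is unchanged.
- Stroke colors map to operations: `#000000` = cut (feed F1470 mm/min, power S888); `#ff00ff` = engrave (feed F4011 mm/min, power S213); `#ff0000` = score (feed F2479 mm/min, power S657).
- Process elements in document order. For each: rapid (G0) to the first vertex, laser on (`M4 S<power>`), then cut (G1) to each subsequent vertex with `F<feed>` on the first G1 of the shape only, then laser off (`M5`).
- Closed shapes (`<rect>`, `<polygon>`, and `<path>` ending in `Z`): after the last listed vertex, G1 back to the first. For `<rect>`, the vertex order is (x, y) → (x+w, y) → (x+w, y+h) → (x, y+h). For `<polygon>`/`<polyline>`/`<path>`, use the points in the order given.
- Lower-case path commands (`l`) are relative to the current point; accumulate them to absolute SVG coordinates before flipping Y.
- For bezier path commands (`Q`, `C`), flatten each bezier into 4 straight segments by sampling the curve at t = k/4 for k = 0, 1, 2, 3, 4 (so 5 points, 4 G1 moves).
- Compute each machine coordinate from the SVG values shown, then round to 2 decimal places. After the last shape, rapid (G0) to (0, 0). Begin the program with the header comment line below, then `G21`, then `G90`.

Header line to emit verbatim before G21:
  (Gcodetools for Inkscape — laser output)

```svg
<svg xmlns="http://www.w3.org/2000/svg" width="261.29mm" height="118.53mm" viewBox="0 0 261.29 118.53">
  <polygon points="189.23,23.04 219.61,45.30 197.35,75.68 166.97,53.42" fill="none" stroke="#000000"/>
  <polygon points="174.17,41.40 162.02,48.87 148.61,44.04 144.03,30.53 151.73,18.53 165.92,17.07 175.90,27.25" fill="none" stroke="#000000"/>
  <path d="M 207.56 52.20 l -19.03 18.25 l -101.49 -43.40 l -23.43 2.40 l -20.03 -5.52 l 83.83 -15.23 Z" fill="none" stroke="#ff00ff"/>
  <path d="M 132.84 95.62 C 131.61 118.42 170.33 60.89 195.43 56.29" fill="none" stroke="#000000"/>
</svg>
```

Since the viewBox matches the mm dimensions, user units are millimetres directly. The only transform is the Y-flip y_m = 118.53 − y_svg.

Shape 1 is a regular polygon drawn with `<polygon>`. Its stroke #000000 means cut at S888, F1470. After flipping Y the toolpath is (189.23,95.49) → (219.61,73.23) → (197.35,42.85) → (166.97,65.11) → (189.23,95.49), returning to the start.

Shape 2 is a regular polygon drawn with `<polygon>`. Its stroke #000000 means cut at S888, F1470. After flipping Y the toolpath is (174.17,77.13) → (162.02,69.66) → (148.61,74.49) → (144.03,88.00) → (151.73,100.00) → (165.92,101.46) → (175.90,91.28) → (174.17,77.13), returning to the start.

Shape 3 is a closed polygon drawn with `<path>`. Its stroke #ff00ff means engrave at S213, F4011. After flipping Y the toolpath is (207.56,66.33) → (188.53,48.08) → (87.04,91.48) → (63.61,89.08) → (43.58,94.60) → (127.41,109.83) → (207.56,66.33), returning to the start.

Shape 4 is a cubic bezier drawn with `<path>`. Its stroke #000000 means cut at S888, F1470. After flipping Y the toolpath is (132.84,22.91) → (138.57,18.79) → (154.26,32.30) → (174.89,50.95) → (195.43,62.24).

(Gcodetools for Inkscape — laser output)
G21
G90
G0 X189.23 Y95.49
M4 S888
G1 X219.61 Y73.23 F1470
G1 X197.35 Y42.85
G1 X166.97 Y65.11
G1 X189.23 Y95.49
M5
G0 X174.17 Y77.13
M4 S888
G1 X162.02 Y69.66 F1470
G1 X148.61 Y74.49
G1 X144.03 Y88.00
G1 X151.73 Y100.00
G1 X165.92 Y101.46
G1 X175.90 Y91.28
G1 X174.17 Y77.13
M5
G0 X207.56 Y66.33
M4 S213
G1 X188.53 Y48.08 F4011
G1 X87.04 Y91.48
G1 X63.61 Y89.08
G1 X43.58 Y94.60
G1 X127.41 Y109.83
G1 X207.56 Y66.33
M5
G0 X132.84 Y22.91
M4 S888
G1 X138.57 Y18.79 F1470
G1 X154.26 Y32.30
G1 X174.89 Y50.95
G1 X195.43 Y62.24
M5
G0 X0.00 Y0.00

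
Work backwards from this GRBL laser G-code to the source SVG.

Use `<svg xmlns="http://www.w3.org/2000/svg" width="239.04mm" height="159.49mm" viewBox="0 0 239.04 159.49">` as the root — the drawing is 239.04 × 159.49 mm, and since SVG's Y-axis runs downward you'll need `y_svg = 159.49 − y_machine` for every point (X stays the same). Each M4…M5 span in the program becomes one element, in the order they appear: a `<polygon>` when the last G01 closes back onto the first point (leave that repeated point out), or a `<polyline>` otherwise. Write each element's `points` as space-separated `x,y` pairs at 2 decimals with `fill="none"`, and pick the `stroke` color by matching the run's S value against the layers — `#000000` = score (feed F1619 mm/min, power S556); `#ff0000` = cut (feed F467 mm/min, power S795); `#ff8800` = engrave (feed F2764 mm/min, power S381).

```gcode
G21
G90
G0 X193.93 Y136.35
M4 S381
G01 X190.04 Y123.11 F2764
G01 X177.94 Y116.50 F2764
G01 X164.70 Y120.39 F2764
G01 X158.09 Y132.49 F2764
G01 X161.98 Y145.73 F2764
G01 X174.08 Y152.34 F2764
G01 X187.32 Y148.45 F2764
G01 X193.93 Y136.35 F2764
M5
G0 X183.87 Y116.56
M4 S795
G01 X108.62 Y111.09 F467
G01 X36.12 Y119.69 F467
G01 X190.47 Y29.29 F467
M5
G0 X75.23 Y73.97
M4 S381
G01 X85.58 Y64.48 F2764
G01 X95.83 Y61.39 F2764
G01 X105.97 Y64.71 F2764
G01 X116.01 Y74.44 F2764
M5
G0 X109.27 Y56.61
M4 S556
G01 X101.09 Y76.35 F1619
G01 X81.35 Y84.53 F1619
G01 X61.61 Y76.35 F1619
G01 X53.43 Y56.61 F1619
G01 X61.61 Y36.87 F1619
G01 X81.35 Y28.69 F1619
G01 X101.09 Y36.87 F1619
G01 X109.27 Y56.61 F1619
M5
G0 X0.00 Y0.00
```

y_svg = 159.49 − y_m.

[1] S381→`#ff8800` (engrave); closed run; points: 193.93,23.14 190.04,36.38 177.94,42.99 164.70,39.10 158.09,27.00 161.98,13.76 174.08,7.15 187.32,11.04

[2] S795→`#ff0000` (cut); open run; points: 183.87,42.93 108.62,48.40 36.12,39.80 190.47,130.20

[3] S381→`#ff8800` (engrave); open run; points: 75.23,85.52 85.58,95.01 95.83,98.10 105.97,94.78 116.01,85.05

[4] S556→`#000000` (score); closed run; points: 109.27,102.88 101.09,83.14 81.35,74.96 61.61,83.14 53.43,102.88 61.61,122.62 81.35,130.80 101.09,122.62

<svg xmlns="http://www.w3.org/2000/svg" width="239.04mm" height="159.49mm" viewBox="0 0 239.04 159.49">
  <polygon points="193.93,23.14 190.04,36.38 177.94,42.99 164.70,39.10 158.09,27.00 161.98,13.76 174.08,7.15 187.32,11.04" fill="none" stroke="#ff8800"/>
  <polyline points="183.87,42.93 108.62,48.40 36.12,39.80 190.47,130.20" fill="none" stroke="#ff0000"/>
  <polyline points="75.23,85.52 85.58,95.01 95.83,98.10 105.97,94.78 116.01,85.05" fill="none" stroke="#ff8800"/>
  <polygon points="109.27,102.88 101.09,83.14 81.35,74.96 61.61,83.14 53.43,102.88 61.61,122.62 81.35,130.80 101.09,122.62" fill="none" stroke="#000000"/>
</svg>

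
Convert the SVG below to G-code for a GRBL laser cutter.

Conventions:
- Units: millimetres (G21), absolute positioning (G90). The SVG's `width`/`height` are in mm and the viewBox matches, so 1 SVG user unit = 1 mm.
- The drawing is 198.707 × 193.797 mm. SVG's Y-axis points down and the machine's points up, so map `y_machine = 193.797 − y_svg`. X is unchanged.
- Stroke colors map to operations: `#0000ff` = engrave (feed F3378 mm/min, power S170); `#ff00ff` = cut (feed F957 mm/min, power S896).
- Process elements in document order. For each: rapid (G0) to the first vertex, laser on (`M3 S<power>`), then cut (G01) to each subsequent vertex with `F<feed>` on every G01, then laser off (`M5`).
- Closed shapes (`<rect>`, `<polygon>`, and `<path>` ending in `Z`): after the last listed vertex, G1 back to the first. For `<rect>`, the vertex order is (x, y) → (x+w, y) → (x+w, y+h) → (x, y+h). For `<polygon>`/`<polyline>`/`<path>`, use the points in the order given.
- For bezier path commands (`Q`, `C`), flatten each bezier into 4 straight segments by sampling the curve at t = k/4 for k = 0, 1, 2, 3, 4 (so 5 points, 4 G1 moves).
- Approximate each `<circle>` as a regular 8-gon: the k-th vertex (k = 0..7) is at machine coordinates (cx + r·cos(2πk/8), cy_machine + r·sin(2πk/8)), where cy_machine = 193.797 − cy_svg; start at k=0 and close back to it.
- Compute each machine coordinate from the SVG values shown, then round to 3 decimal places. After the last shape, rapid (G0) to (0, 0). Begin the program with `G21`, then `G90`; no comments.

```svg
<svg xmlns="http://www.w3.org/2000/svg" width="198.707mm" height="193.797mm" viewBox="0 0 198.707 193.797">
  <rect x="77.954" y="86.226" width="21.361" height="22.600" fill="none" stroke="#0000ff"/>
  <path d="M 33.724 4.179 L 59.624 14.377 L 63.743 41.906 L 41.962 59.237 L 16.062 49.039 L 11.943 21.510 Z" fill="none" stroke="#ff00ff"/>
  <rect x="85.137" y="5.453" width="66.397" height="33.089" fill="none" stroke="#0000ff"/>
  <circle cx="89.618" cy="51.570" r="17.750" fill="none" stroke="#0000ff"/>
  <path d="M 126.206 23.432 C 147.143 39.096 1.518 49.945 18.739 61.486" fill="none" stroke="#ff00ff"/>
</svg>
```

G21
G90
G0 X77.954 Y107.571
M3 S170
G01 X99.315 Y107.571 F3378
G01 X99.315 Y84.971 F3378
G01 X77.954 Y84.971 F3378
G01 X77.954 Y107.571 F3378
M5
G0 X33.724 Y189.618
M3 S896
G01 X59.624 Y179.420 F957
G01 X63.743 Y151.891 F957
G01 X41.962 Y134.560 F957
G01 X16.062 Y144.758 F957
G01 X11.943 Y172.287 F957
G01 X33.724 Y189.618 F957
M5
G0 X85.137 Y188.344
M3 S170
G01 X151.534 Y188.344 F3378
G01 X151.534 Y155.255 F3378
G01 X85.137 Y155.255 F3378
G01 X85.137 Y188.344 F3378
M5
G0 X107.368 Y142.227
M3 S170
G01 X102.169 Y154.778 F3378
G01 X89.618 Y159.977 F3378
G01 X77.067 Y154.778 F3378
G01 X71.868 Y142.227 F3378
G01 X77.067 Y129.676 F3378
G01 X89.618 Y124.477 F3378
G01 X102.169 Y129.676 F3378
G01 X107.368 Y142.227 F3378
M5
G0 X126.206 Y170.365
M3 S896
G01 X115.825 Y159.434 F957
G01 X73.866 Y149.792 F957
G01 X31.210 Y140.923 F957
G01 X18.739 Y132.311 F957
M5
G0 X0.000 Y0.000

1 u = 1 mm; y_m = 193.797 − y.

[1] `<rect>` rectangle, #0000ff→engrave S170 F3378: (77.954,107.571) → (99.315,107.571) → (99.315,84.971) → (77.954,84.971) → (77.954,107.571) (closed)

[2] `<path>` regular polygon, #ff00ff→cut S896 F957: (33.724,189.618) → (59.624,179.420) → (63.743,151.891) → (41.962,134.560) → (16.062,144.758) → (11.943,172.287) → (33.724,189.618) (closed)

[3] `<rect>` rectangle, #0000ff→engrave S170 F3378: (85.137,188.344) → (151.534,188.344) → (151.534,155.255) → (85.137,155.255) → (85.137,188.344) (closed)

[4] `<circle>` circle, #0000ff→engrave S170 F3378: (107.368,142.227) → (102.169,154.778) → (89.618,159.977) → (77.067,154.778) → (71.868,142.227) → (77.067,129.676) → (89.618,124.477) → (102.169,129.676) → (107.368,142.227) (closed)

[5] `<path>` cubic bezier, #ff00ff→cut S896 F957: (126.206,170.365) → (115.825,159.434) → (73.866,149.792) → (31.210,140.923) → (18.739,132.311)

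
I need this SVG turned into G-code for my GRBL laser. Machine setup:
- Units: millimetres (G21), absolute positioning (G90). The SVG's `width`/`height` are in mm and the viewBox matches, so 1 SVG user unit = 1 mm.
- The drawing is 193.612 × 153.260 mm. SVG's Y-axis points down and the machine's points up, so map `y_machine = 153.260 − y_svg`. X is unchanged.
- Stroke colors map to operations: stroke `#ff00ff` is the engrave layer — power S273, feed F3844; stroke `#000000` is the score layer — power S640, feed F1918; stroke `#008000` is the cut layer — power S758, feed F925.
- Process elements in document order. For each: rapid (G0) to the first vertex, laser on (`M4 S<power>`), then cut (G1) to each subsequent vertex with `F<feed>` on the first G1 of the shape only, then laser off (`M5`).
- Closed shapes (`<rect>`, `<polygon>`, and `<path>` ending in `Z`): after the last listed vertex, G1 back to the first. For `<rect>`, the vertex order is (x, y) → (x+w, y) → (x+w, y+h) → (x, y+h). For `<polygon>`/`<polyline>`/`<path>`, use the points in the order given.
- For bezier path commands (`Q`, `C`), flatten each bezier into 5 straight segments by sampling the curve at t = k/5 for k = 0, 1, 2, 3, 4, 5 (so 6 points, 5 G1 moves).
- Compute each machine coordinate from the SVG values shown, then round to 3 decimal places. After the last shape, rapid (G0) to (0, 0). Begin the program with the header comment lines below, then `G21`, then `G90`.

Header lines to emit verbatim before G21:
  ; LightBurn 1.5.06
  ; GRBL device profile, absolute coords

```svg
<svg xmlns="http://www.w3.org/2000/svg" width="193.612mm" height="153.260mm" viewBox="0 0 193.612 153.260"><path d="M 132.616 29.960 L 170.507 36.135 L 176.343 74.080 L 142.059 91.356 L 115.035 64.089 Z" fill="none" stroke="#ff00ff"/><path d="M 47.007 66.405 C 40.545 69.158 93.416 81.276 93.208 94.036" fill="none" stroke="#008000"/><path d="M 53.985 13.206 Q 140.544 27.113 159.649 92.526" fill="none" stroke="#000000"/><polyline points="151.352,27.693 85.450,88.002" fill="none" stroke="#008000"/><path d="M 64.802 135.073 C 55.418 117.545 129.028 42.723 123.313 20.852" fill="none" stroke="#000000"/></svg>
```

1 u = 1 mm; y_m = 153.260 − y.

[1] `<path>` regular polygon, #ff00ff→engrave S273 F3844: (132.616,123.300) → (170.507,117.125) → (176.343,79.180) → (142.059,61.904) → (115.035,89.171) → (132.616,123.300) (closed)

[2] `<path>` cubic bezier, #008000→cut S758 F925: (47.007,86.855) → (49.350,84.149) → (60.538,79.614) → (75.174,73.670) → (87.863,66.733) → (93.208,59.224)

[3] `<path>` quadratic bezier, #000000→score S640 F1918: (53.985,140.054) → (85.910,132.431) → (112.440,120.687) → (133.572,104.823) → (149.309,84.839) → (159.649,60.734)

[4] `<polyline>` line segment, #008000→cut S758 F925: (151.352,125.567) → (85.450,65.258)

[5] `<path>` cubic bezier, #000000→score S640 F1918: (64.802,18.187) → (67.832,34.697) → (82.990,59.666) → (102.483,87.802) → (118.522,113.813) → (123.313,132.408)

; LightBurn 1.5.06
; GRBL device profile, absolute coords
G21
G90
G0 X132.616 Y123.300
M4 S273
G1 X170.507 Y117.125 F3844
G1 X176.343 Y79.180
G1 X142.059 Y61.904
G1 X115.035 Y89.171
G1 X132.616 Y123.300
M5
G0 X47.007 Y86.855
M4 S758
G1 X49.350 Y84.149 F925
G1 X60.538 Y79.614
G1 X75.174 Y73.670
G1 X87.863 Y66.733
G1 X93.208 Y59.224
M5
G0 X53.985 Y140.054
M4 S640
G1 X85.910 Y132.431 F1918
G1 X112.440 Y120.687
G1 X133.572 Y104.823
G1 X149.309 Y84.839
G1 X159.649 Y60.734
M5
G0 X151.352 Y125.567
M4 S758
G1 X85.450 Y65.258 F925
M5
G0 X64.802 Y18.187
M4 S640
G1 X67.832 Y34.697 F1918
G1 X82.990 Y59.666
G1 X102.483 Y87.802
G1 X118.522 Y113.813
G1 X123.313 Y132.408
M5
G0 X0.000 Y0.000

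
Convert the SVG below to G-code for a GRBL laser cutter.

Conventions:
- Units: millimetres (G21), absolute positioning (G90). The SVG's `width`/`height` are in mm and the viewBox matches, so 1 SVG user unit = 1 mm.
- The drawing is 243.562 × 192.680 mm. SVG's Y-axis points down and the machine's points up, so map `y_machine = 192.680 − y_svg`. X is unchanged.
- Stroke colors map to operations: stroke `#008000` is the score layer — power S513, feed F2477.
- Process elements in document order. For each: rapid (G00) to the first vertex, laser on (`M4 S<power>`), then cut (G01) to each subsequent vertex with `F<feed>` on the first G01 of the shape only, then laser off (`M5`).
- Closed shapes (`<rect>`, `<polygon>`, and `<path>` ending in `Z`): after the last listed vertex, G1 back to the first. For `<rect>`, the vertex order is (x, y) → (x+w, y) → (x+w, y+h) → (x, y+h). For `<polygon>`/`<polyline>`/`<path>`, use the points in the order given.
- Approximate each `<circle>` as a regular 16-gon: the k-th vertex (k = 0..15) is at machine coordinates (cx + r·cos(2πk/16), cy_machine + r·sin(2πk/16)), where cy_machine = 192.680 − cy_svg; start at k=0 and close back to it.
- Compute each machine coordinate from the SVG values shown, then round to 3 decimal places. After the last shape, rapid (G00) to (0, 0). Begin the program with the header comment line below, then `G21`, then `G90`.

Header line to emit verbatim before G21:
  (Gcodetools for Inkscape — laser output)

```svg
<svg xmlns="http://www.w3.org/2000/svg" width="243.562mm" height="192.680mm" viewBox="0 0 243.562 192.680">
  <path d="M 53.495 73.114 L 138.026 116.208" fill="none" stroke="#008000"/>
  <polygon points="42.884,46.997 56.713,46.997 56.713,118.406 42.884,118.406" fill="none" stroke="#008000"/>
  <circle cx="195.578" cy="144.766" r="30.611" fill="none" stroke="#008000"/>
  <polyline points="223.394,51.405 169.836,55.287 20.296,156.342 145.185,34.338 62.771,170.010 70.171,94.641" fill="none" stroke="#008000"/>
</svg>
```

(Gcodetools for Inkscape — laser output)
G21
G90
G00 X53.495 Y119.566
M4 S513
G01 X138.026 Y76.472 F2477
M5
G00 X42.884 Y145.683
M4 S513
G01 X56.713 Y145.683 F2477
G01 X56.713 Y74.274
G01 X42.884 Y74.274
G01 X42.884 Y145.683
M5
G00 X226.189 Y47.914
M4 S513
G01 X223.859 Y59.628 F2477
G01 X217.223 Y69.559
G01 X207.292 Y76.195
G01 X195.578 Y78.525
G01 X183.864 Y76.195
G01 X173.933 Y69.559
G01 X167.297 Y59.628
G01 X164.967 Y47.914
G01 X167.297 Y36.200
G01 X173.933 Y26.269
G01 X183.864 Y19.633
G01 X195.578 Y17.303
G01 X207.292 Y19.633
G01 X217.223 Y26.269
G01 X223.859 Y36.200
G01 X226.189 Y47.914
M5
G00 X223.394 Y141.275
M4 S513
G01 X169.836 Y137.393 F2477
G01 X20.296 Y36.338
G01 X145.185 Y158.342
G01 X62.771 Y22.670
G01 X70.171 Y98.039
M5
G00 X0.000 Y0.000

1 u = 1 mm; y_m = 192.680 − y.

[1] `<path>` line segment, #008000→score S513 F2477: (53.495,119.566) → (138.026,76.472)

[2] `<polygon>` rectangle, #008000→score S513 F2477: (42.884,145.683) → (56.713,145.683) → (56.713,74.274) → (42.884,74.274) → (42.884,145.683) (closed)

[3] `<circle>` circle, #008000→score S513 F2477: (226.189,47.914) → (223.859,59.628) → (217.223,69.559) → (207.292,76.195) → (195.578,78.525) → (183.864,76.195) → (173.933,69.559) → (167.297,59.628) → (164.967,47.914) → (167.297,36.200) → (173.933,26.269) → (183.864,19.633) → (195.578,17.303) → (207.292,19.633) → (217.223,26.269) → (223.859,36.200) → (226.189,47.914) (closed)

[4] `<polyline>` open polyline, #008000→score S513 F2477: (223.394,141.275) → (169.836,137.393) → (20.296,36.338) → (145.185,158.342) → (62.771,22.670) → (70.171,98.039)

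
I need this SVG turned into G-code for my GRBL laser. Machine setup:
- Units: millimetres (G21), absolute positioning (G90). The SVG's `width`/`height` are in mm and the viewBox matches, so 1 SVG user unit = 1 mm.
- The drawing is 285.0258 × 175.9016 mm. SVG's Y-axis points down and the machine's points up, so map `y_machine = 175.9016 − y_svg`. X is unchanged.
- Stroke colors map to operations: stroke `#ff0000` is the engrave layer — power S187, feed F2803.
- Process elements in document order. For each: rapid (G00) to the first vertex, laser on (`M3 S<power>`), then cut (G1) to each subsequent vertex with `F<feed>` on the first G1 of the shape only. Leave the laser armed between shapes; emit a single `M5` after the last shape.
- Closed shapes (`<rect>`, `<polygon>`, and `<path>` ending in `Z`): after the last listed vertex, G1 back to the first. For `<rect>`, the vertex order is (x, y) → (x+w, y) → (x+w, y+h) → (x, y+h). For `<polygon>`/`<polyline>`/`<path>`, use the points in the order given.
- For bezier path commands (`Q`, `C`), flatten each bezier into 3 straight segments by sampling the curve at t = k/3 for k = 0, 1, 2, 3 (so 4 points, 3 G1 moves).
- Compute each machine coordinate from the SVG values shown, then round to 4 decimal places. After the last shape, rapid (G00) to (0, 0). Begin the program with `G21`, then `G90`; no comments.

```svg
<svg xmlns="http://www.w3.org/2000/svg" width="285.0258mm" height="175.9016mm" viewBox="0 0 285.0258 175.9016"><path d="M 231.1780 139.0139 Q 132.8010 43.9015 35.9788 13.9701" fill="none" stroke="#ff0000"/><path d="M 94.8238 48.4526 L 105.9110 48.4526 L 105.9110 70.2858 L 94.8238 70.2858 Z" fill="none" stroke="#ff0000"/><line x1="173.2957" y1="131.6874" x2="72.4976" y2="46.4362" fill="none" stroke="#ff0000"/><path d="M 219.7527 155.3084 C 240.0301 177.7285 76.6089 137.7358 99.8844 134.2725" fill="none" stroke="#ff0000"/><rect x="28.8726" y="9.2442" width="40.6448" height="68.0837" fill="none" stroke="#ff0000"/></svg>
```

G21
G90
G00 X231.1780 Y36.8877
M3 S187
G1 X165.7661 Y93.0536 F2803
G1 X100.6997 Y134.7349
G1 X35.9788 Y161.9315
G00 X94.8238 Y127.4490
M3 S187
G1 X105.9110 Y127.4490 F2803
G1 X105.9110 Y105.6158
G1 X94.8238 Y105.6158
G1 X94.8238 Y127.4490
G00 X173.2957 Y44.2142
M3 S187
G1 X72.4976 Y129.4654 F2803
G00 X219.7527 Y20.5932
M3 S187
G1 X192.5156 Y15.3128 F2803
G1 X125.1228 Y29.6539
G1 X99.8844 Y41.6291
G00 X28.8726 Y166.6574
M3 S187
G1 X69.5174 Y166.6574 F2803
G1 X69.5174 Y98.5737
G1 X28.8726 Y98.5737
G1 X28.8726 Y166.6574
M5
G00 X0.0000 Y0.0000

1 u = 1 mm; y_m = 175.9016 − y.

[1] `<path>` quadratic bezier, #ff0000→engrave S187 F2803: (231.1780,36.8877) → (165.7661,93.0536) → (100.6997,134.7349) → (35.9788,161.9315)

[2] `<path>` rectangle, #ff0000→engrave S187 F2803: (94.8238,127.4490) → (105.9110,127.4490) → (105.9110,105.6158) → (94.8238,105.6158) → (94.8238,127.4490) (closed)

[3] `<line>` line segment, #ff0000→engrave S187 F2803: (173.2957,44.2142) → (72.4976,129.4654)

[4] `<path>` cubic bezier, #ff0000→engrave S187 F2803: (219.7527,20.5932) → (192.5156,15.3128) → (125.1228,29.6539) → (99.8844,41.6291)

[5] `<rect>` rectangle, #ff0000→engrave S187 F2803: (28.8726,166.6574) → (69.5174,166.6574) → (69.5174,98.5737) → (28.8726,98.5737) → (28.8726,166.6574) (closed)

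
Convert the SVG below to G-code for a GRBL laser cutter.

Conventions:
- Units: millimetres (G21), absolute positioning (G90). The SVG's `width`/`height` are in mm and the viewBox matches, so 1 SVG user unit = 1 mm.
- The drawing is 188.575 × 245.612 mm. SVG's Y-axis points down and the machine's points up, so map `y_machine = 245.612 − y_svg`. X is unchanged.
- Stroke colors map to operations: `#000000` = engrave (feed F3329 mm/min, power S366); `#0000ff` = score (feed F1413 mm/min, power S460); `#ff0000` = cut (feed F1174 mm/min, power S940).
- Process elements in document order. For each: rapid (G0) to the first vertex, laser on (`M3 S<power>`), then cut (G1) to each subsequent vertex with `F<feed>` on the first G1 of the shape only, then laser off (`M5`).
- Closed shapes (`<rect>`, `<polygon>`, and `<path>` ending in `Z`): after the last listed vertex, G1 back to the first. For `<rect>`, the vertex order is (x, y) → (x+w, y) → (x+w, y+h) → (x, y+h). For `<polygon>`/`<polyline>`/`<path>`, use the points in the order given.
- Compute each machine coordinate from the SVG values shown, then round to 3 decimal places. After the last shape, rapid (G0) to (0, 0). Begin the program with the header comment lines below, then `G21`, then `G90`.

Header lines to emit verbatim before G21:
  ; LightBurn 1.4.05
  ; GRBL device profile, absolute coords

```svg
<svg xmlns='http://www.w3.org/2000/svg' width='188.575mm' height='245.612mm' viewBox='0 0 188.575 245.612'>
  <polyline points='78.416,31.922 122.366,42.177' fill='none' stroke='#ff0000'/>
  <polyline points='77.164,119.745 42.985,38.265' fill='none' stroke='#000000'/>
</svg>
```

; LightBurn 1.4.05
; GRBL device profile, absolute coords
G21
G90
G0 X78.416 Y213.690
M3 S940
G1 X122.366 Y203.435 F1174
M5
G0 X77.164 Y125.867
M3 S366
G1 X42.985 Y207.347 F3329
M5
G0 X0.000 Y0.000

Since the viewBox matches the mm dimensions, user units are millimetres directly. The only transform is the Y-flip y_m = 245.612 − y_svg.

Shape 1 is a line segment drawn with `<polyline>`. Its stroke #ff0000 means cut at S940, F1174. After flipping Y the toolpath is (78.416,213.690) → (122.366,203.435).

Shape 2 is a line segment drawn with `<polyline>`. Its stroke #000000 means engrave at S366, F3329. After flipping Y the toolpath is (77.164,125.867) → (42.985,207.347).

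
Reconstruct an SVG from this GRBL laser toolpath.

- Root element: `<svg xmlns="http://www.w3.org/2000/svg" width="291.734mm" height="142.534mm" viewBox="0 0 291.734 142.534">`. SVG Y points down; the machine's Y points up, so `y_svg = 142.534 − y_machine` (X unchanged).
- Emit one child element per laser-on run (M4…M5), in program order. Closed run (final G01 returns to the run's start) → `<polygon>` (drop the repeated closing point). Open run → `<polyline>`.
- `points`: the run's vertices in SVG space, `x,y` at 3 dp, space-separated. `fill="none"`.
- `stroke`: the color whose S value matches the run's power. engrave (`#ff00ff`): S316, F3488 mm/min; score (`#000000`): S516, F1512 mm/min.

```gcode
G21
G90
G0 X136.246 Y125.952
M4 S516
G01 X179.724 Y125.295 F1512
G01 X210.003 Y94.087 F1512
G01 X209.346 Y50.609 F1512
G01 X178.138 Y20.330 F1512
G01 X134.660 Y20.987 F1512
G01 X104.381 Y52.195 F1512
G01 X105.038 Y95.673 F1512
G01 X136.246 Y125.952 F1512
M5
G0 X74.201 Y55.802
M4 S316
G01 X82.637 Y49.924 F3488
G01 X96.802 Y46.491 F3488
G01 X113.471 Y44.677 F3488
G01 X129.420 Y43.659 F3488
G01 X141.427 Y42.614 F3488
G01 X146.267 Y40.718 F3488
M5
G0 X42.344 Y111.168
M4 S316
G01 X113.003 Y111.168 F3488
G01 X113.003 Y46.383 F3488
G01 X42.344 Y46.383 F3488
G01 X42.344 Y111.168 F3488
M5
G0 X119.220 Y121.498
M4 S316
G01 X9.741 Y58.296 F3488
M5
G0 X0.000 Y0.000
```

Each laser-on run becomes one SVG element. Flip Y back into SVG space with y_svg = 142.534 − y_machine.

Run 1: S516 ⇒ score layer `#000000`. The run returns to its start, so emit a `<polygon>` with points (Y-flipped): 136.246,16.582 179.724,17.239 210.003,48.447 209.346,91.925 178.138,122.204 134.660,121.547 104.381,90.339 105.038,46.861.

Run 2: power S316 maps to stroke `#ff00ff` (engrave). The run is open, so emit a `<polyline>` with points (Y-flipped): 74.201,86.732 82.637,92.610 96.802,96.043 113.471,97.857 129.420,98.875 141.427,99.920 146.267,101.816.

Run 3: the run's S316 means `#ff00ff` (engrave). The run returns to its start, so emit a `<polygon>` with points (Y-flipped): 42.344,31.366 113.003,31.366 113.003,96.151 42.344,96.151.

Run 4: S316 ⇒ engrave layer `#ff00ff`. The run is open, so emit a `<polyline>` with points (Y-flipped): 119.220,21.036 9.741,84.238.

<svg xmlns="http://www.w3.org/2000/svg" width="291.734mm" height="142.534mm" viewBox="0 0 291.734 142.534">
  <polygon points="136.246,16.582 179.724,17.239 210.003,48.447 209.346,91.925 178.138,122.204 134.660,121.547 104.381,90.339 105.038,46.861" fill="none" stroke="#000000"/>
  <polyline points="74.201,86.732 82.637,92.610 96.802,96.043 113.471,97.857 129.420,98.875 141.427,99.920 146.267,101.816" fill="none" stroke="#ff00ff"/>
  <polygon points="42.344,31.366 113.003,31.366 113.003,96.151 42.344,96.151" fill="none" stroke="#ff00ff"/>
  <polyline points="119.220,21.036 9.741,84.238" fill="none" stroke="#ff00ff"/>
</svg>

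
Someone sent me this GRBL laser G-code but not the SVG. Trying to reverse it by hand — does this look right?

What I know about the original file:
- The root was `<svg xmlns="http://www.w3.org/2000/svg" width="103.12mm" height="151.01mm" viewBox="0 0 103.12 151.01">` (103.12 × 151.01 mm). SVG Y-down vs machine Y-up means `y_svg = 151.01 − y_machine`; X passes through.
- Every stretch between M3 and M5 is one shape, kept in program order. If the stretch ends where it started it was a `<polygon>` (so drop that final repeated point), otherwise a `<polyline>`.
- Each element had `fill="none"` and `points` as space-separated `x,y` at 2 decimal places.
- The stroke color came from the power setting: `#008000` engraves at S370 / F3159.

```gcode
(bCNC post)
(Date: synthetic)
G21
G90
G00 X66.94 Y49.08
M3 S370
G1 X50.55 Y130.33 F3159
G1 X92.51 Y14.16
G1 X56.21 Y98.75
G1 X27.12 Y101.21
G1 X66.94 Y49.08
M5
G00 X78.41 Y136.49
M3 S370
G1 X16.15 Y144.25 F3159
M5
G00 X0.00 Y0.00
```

<svg xmlns="http://www.w3.org/2000/svg" width="103.12mm" height="151.01mm" viewBox="0 0 103.12 151.01">
  <polygon points="66.94,101.93 50.55,20.68 92.51,136.85 56.21,52.26 27.12,49.80" fill="none" stroke="#008000"/>
  <polyline points="78.41,14.52 16.15,6.76" fill="none" stroke="#008000"/>
</svg>

Each laser-on run becomes one SVG element. Flip Y back into SVG space with y_svg = 151.01 − y_machine. Every run uses S370, so all elements get stroke `#008000` (engrave).

Run 1: The run returns to its start, so emit a `<polygon>` with points (Y-flipped): 66.94,101.93 50.55,20.68 92.51,136.85 56.21,52.26 27.12,49.80.

Run 2: The run is open, so emit a `<polyline>` with points (Y-flipped): 78.41,14.52 16.15,6.76.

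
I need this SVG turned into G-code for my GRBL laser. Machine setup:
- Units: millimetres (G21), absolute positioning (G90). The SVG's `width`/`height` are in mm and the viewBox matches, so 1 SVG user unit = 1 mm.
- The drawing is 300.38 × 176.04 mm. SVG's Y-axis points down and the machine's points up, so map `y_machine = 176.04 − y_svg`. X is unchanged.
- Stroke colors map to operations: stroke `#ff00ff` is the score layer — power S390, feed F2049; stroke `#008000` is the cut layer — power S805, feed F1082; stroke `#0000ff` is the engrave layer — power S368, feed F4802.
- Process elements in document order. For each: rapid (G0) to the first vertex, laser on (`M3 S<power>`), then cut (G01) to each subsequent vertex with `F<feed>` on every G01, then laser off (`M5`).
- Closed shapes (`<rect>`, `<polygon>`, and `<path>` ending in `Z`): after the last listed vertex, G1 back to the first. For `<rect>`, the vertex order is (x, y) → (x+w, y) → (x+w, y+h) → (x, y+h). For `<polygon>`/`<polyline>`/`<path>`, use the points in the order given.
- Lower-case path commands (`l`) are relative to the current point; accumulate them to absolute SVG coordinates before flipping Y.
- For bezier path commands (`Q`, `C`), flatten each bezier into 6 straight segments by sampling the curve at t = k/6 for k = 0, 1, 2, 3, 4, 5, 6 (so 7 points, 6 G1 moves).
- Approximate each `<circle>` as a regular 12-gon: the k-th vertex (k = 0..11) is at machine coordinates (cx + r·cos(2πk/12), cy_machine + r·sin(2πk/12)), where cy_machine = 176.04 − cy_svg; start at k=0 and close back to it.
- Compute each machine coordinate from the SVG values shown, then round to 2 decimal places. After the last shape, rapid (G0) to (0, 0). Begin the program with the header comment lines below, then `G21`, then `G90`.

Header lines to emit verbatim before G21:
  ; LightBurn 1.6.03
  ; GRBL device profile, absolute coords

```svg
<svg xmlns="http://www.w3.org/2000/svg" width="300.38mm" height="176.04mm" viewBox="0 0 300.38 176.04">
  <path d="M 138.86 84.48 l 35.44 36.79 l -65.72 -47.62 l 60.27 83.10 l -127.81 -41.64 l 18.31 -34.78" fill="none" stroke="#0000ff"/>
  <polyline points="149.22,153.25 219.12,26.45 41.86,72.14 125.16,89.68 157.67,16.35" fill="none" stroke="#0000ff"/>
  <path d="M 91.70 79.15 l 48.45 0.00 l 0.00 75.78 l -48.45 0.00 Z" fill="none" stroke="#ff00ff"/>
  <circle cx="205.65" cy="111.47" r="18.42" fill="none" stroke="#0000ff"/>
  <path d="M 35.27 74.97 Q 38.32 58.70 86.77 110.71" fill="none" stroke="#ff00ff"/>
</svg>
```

; LightBurn 1.6.03
; GRBL device profile, absolute coords
G21
G90
G0 X138.86 Y91.56
M3 S368
G01 X174.30 Y54.77 F4802
G01 X108.58 Y102.39 F4802
G01 X168.85 Y19.29 F4802
G01 X41.04 Y60.93 F4802
G01 X59.35 Y95.71 F4802
M5
G0 X149.22 Y22.79
M3 S368
G01 X219.12 Y149.59 F4802
G01 X41.86 Y103.90 F4802
G01 X125.16 Y86.36 F4802
G01 X157.67 Y159.69 F4802
M5
G0 X91.70 Y96.89
M3 S390
G01 X140.15 Y96.89 F2049
G01 X140.15 Y21.11 F2049
G01 X91.70 Y21.11 F2049
G01 X91.70 Y96.89 F2049
M5
G0 X224.07 Y64.57
M3 S368
G01 X221.60 Y73.78 F4802
G01 X214.86 Y80.52 F4802
G01 X205.65 Y82.99 F4802
G01 X196.44 Y80.52 F4802
G01 X189.70 Y73.78 F4802
G01 X187.23 Y64.57 F4802
G01 X189.70 Y55.36 F4802
G01 X196.44 Y48.62 F4802
G01 X205.65 Y46.15 F4802
G01 X214.86 Y48.62 F4802
G01 X221.60 Y55.36 F4802
G01 X224.07 Y64.57 F4802
M5
G0 X35.27 Y101.07
M3 S390
G01 X37.55 Y104.60 F2049
G01 X42.35 Y104.33 F2049
G01 X49.67 Y100.27 F2049
G01 X59.51 Y92.42 F2049
G01 X71.88 Y80.77 F2049
G01 X86.77 Y65.33 F2049
M5
G0 X0.00 Y0.00

1 u = 1 mm; y_m = 176.04 − y.

[1] `<path>` open polyline, #0000ff→engrave S368 F4802: (138.86,91.56) → (174.30,54.77) → (108.58,102.39) → (168.85,19.29) → (41.04,60.93) → (59.35,95.71)

[2] `<polyline>` open polyline, #0000ff→engrave S368 F4802: (149.22,22.79) → (219.12,149.59) → (41.86,103.90) → (125.16,86.36) → (157.67,159.69)

[3] `<path>` rectangle, #ff00ff→score S390 F2049: (91.70,96.89) → (140.15,96.89) → (140.15,21.11) → (91.70,21.11) → (91.70,96.89) (closed)

[4] `<circle>` circle, #0000ff→engrave S368 F4802: (224.07,64.57) → (221.60,73.78) → (214.86,80.52) → (205.65,82.99) → (196.44,80.52) → (189.70,73.78) → (187.23,64.57) → (189.70,55.36) → (196.44,48.62) → (205.65,46.15) → (214.86,48.62) → (221.60,55.36) → (224.07,64.57) (closed)

[5] `<path>` quadratic bezier, #ff00ff→score S390 F2049: (35.27,101.07) → (37.55,104.60) → (42.35,104.33) → (49.67,100.27) → (59.51,92.42) → (71.88,80.77) → (86.77,65.33)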